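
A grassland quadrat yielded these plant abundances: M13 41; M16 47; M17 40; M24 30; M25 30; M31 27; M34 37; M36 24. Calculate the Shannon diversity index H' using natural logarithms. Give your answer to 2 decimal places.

Total N = 41+47+40+30+30+27+37+24 = 276, so the proportions are 0.1486, 0.1703, 0.1449, 0.1087, 0.1087, 0.0978, 0.1341, 0.087 (working shown to 4 dp, full precision carried).
Each pᵢ ln pᵢ term: 0.1486×(-1.9068)=-0.2833, 0.1703×(-1.7703)=-0.3015, 0.1449×(-1.9315)=-0.2799, 0.1087×(-2.2192)=-0.2412, 0.1087×(-2.2192)=-0.2412, 0.0978×(-2.3246)=-0.2274, 0.1341×(-2.0095)=-0.2694, 0.087×(-2.4423)=-0.2124.
Sum = -2.0563, so H' = 2.06.

2.06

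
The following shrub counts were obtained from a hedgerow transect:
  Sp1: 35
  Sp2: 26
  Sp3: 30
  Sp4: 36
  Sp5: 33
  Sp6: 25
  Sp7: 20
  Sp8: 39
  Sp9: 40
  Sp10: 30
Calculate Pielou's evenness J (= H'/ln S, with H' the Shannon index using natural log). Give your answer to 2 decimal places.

0.99

Total N = 35+26+30+36+33+25+20+39+40+30 = 314, so the proportions are 0.1115, 0.0828, 0.0955, 0.1146, 0.1051, 0.0796, 0.0637, 0.1242, 0.1274, 0.0955 (working shown to 4 dp, full precision carried).
H' = −Σ pᵢ ln pᵢ = −((-0.2446) + (-0.2063) + (-0.2243) + (-0.2483) + (-0.2368) + (-0.2015) + (-0.1754) + (-0.2591) + (-0.2625) + (-0.2243)) = 2.2831.
With S = 10 species, ln S = 2.3026, so J = 2.2831/2.3026 = 0.9915, i.e. 0.99 to 2 decimal places.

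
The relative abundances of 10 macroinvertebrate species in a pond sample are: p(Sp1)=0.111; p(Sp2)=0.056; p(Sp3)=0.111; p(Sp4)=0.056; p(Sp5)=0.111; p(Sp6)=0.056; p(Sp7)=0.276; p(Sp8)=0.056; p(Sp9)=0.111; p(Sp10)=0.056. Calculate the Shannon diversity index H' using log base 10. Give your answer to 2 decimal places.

Each pᵢ log₁₀ pᵢ term (working shown to 4 dp, full precision carried): 0.111×(-0.9547)=-0.1060, 0.056×(-1.2518)=-0.0701, 0.111×(-0.9547)=-0.1060, 0.056×(-1.2518)=-0.0701, 0.111×(-0.9547)=-0.1060, 0.056×(-1.2518)=-0.0701, 0.276×(-0.5591)=-0.1543, 0.056×(-1.2518)=-0.0701, 0.111×(-0.9547)=-0.1060, 0.056×(-1.2518)=-0.0701.
Sum = -0.9287, so H' = 0.93.

0.93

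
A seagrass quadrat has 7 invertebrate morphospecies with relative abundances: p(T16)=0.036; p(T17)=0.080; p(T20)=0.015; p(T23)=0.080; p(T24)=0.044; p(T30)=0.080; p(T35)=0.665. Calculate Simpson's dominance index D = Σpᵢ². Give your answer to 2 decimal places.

0.46

D = 0.036² + 0.08² + 0.015² + 0.08² + 0.044² + 0.08² + 0.665² = 0.0013 + 0.0064 + 0.0002 + 0.0064 + 0.0019 + 0.0064 + 0.4422 = 0.4649 (working shown to 4 dp, full precision carried).
To 2 decimal places, D = 0.46.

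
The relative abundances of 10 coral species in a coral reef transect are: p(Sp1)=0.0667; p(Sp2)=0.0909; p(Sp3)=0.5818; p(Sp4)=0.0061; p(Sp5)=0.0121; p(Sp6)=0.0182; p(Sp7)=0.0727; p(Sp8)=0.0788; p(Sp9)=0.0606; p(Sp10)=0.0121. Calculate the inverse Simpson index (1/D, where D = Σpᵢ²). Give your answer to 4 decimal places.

2.7246

D = 0.0667² + 0.0909² + 0.5818² + 0.0061² + 0.0121² + 0.0182² + 0.0727² + 0.0788² + 0.0606² + 0.0121² = 0.0044489 + 0.0082628 + 0.3384912 + 0.0000372 + 0.0001464 + 0.0003312 + 0.0052853 + 0.0062094 + 0.0036724 + 0.0001464 = 0.3670313 (working shown to 7 dp, full precision carried).
So 1/D = 2.724563, i.e. 2.7246 to 4 decimal places.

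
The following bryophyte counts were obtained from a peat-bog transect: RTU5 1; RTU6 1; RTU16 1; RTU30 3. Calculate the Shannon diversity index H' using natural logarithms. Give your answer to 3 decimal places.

Total N = 1+1+1+3 = 6, so the proportions are 0.16667, 0.16667, 0.16667, 0.5 (working shown to 5 dp, full precision carried).
Each pᵢ ln pᵢ term: 0.16667×(-1.79176)=-0.29863, 0.16667×(-1.79176)=-0.29863, 0.16667×(-1.79176)=-0.29863, 0.5×(-0.69315)=-0.34657.
Sum = -1.24245, so H' = 1.242.

1.242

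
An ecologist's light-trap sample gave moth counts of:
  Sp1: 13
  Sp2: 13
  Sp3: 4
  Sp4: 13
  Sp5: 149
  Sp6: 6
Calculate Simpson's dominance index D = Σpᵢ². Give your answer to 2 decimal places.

0.58

Total N = 13+13+4+13+149+6 = 198, so the proportions are 0.0657, 0.0657, 0.0202, 0.0657, 0.7525, 0.0303 (working shown to 4 dp, full precision carried).
D = 0.0657² + 0.0657² + 0.0202² + 0.0657² + 0.7525² + 0.0303² = 0.0043 + 0.0043 + 0.0004 + 0.0043 + 0.5663 + 0.0009 = 0.5806.
To 2 decimal places, D = 0.58.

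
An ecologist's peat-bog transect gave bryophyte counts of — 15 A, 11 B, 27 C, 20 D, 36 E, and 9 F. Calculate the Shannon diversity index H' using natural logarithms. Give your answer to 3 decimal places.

Total N = 15+11+27+20+36+9 = 118, so the proportions are 0.12712, 0.09322, 0.22881, 0.16949, 0.30508, 0.07627 (working shown to 5 dp, full precision carried).
Each pᵢ ln pᵢ term: 0.12712×(-2.06263)=-0.26220, 0.09322×(-2.37279)=-0.22119, 0.22881×(-1.47485)=-0.33747, 0.16949×(-1.77495)=-0.30084, 0.30508×(-1.18717)=-0.36219, 0.07627×(-2.57346)=-0.19628.
Sum = -1.68016, so H' = 1.680.

1.680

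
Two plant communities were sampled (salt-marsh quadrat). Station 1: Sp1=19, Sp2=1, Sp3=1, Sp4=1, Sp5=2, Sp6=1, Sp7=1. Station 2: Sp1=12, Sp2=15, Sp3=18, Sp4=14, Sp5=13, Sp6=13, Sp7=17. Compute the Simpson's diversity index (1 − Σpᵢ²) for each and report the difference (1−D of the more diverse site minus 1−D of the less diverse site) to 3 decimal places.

Station 1: N=26, proportions 0.730769, 0.038462, 0.038462, 0.038462, 0.076923, 0.038462, 0.038462, giving 1−D = 0.452663 (working shown to 6 dp, full precision carried).
Station 2: N=102, proportions 0.117647, 0.147059, 0.176471, 0.137255, 0.127451, 0.127451, 0.166667, giving 1−D = 0.854287.
Difference = |0.452663 − 0.854287| = 0.401624, i.e. 0.402 to 3 decimal places.

0.402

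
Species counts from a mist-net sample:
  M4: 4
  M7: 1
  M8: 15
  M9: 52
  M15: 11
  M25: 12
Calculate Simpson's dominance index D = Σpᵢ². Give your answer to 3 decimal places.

Total N = 4+1+15+52+11+12 = 95, so the proportions are 0.04211, 0.01053, 0.15789, 0.54737, 0.11579, 0.12632 (working shown to 5 dp, full precision carried).
D = 0.04211² + 0.01053² + 0.15789² + 0.54737² + 0.11579² + 0.12632² = 0.00177 + 0.00011 + 0.02493 + 0.29961 + 0.01341 + 0.01596 = 0.35579.
To 3 decimal places, D = 0.356.

0.356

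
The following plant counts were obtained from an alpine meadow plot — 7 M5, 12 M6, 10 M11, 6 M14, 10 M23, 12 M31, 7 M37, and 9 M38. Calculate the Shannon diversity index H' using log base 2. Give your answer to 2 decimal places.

Total N = 7+12+10+6+10+12+7+9 = 73, so the proportions are 0.0959, 0.1644, 0.137, 0.0822, 0.137, 0.1644, 0.0959, 0.1233 (working shown to 4 dp, full precision carried).
Each pᵢ log₂ pᵢ term: 0.0959×(-3.3825)=-0.3243, 0.1644×(-2.6049)=-0.4282, 0.137×(-2.8679)=-0.3929, 0.0822×(-3.6049)=-0.2963, 0.137×(-2.8679)=-0.3929, 0.1644×(-2.6049)=-0.4282, 0.0959×(-3.3825)=-0.3243, 0.1233×(-3.0199)=-0.3723.
Sum = -2.9594, so H' = 2.96.

2.96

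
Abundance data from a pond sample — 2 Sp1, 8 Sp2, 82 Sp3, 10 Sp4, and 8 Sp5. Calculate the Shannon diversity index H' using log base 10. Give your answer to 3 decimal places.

Total N = 2+8+82+10+8 = 110, so the proportions are 0.01818, 0.07273, 0.74545, 0.09091, 0.07273 (working shown to 5 dp, full precision carried).
Each pᵢ log₁₀ pᵢ term: 0.01818×(-1.74036)=-0.03164, 0.07273×(-1.13830)=-0.08279, 0.74545×(-0.12758)=-0.09510, 0.09091×(-1.04139)=-0.09467, 0.07273×(-1.13830)=-0.08279.
Sum = -0.38699, so H' = 0.387.

0.387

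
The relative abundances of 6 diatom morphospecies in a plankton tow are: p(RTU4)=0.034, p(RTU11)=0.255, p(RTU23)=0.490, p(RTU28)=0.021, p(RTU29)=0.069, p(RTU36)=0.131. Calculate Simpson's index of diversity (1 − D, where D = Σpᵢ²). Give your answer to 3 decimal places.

D = 0.034² + 0.255² + 0.49² + 0.021² + 0.069² + 0.131² = 0.00116 + 0.06502 + 0.24010 + 0.00044 + 0.00476 + 0.01716 = 0.32864 (working shown to 5 dp, full precision carried).
So 1 − D = 0.67136, i.e. 0.671 to 3 decimal places.

0.671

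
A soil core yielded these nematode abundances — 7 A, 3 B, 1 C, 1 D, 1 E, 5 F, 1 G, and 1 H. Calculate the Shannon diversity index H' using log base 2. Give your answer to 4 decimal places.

2.5211

Total N = 7+3+1+1+1+5+1+1 = 20, so the proportions are 0.35, 0.15, 0.05, 0.05, 0.05, 0.25, 0.05, 0.05 (working shown to 6 dp, full precision carried).
Each pᵢ log₂ pᵢ term: 0.35×(-1.514573)=-0.530101, 0.15×(-2.736966)=-0.410545, 0.05×(-4.321928)=-0.216096, 0.05×(-4.321928)=-0.216096, 0.05×(-4.321928)=-0.216096, 0.25×(-2.000000)=-0.500000, 0.05×(-4.321928)=-0.216096, 0.05×(-4.321928)=-0.216096.
Sum = -2.521127, so H' = 2.5211.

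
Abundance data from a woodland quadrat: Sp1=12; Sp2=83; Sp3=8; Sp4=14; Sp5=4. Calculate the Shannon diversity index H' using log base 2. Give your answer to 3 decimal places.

1.485

Total N = 12+83+8+14+4 = 121, so the proportions are 0.09917, 0.68595, 0.06612, 0.1157, 0.03306 (working shown to 5 dp, full precision carried).
Each pᵢ log₂ pᵢ term: 0.09917×(-3.33390)=-0.33063, 0.68595×(-0.54382)=-0.37304, 0.06612×(-3.91886)=-0.25910, 0.1157×(-3.11151)=-0.36001, 0.03306×(-4.91886)=-0.16261.
Sum = -1.48539, so H' = 1.485.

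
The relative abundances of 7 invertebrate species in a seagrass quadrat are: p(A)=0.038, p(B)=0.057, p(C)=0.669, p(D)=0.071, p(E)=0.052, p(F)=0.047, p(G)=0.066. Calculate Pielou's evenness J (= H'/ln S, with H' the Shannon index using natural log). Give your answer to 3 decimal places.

0.628

H' = −Σ pᵢ ln pᵢ = −((-0.12427) + (-0.16329) + (-0.26892) + (-0.18780) + (-0.15374) + (-0.14371) + (-0.17939)) = 1.22111 (working shown to 5 dp, full precision carried).
With S = 7 species, ln S = 1.94591, so J = 1.22111/1.94591 = 0.62753, i.e. 0.628 to 3 decimal places.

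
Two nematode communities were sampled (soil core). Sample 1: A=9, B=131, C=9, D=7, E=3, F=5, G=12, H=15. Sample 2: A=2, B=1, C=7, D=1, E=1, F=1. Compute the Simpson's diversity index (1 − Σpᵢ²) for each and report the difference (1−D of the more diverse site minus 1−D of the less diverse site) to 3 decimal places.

0.150

Sample 1: N=191, proportions 0.04712, 0.68586, 0.04712, 0.03665, 0.01571, 0.02618, 0.06283, 0.07853, giving 1−D = 0.51276 (working shown to 5 dp, full precision carried).
Sample 2: N=13, proportions 0.15385, 0.07692, 0.53846, 0.07692, 0.07692, 0.07692, giving 1−D = 0.66272.
Difference = |0.51276 − 0.66272| = 0.14996, i.e. 0.150 to 3 decimal places.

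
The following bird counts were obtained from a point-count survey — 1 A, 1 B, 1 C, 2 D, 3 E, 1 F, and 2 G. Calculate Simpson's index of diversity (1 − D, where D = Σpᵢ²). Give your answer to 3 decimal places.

0.826

Total N = 1+1+1+2+3+1+2 = 11, so the proportions are 0.09091, 0.09091, 0.09091, 0.18182, 0.27273, 0.09091, 0.18182 (working shown to 5 dp, full precision carried).
D = 0.09091² + 0.09091² + 0.09091² + 0.18182² + 0.27273² + 0.09091² + 0.18182² = 0.00826 + 0.00826 + 0.00826 + 0.03306 + 0.07438 + 0.00826 + 0.03306 = 0.17355.
So 1 − D = 0.82645, i.e. 0.826 to 3 decimal places.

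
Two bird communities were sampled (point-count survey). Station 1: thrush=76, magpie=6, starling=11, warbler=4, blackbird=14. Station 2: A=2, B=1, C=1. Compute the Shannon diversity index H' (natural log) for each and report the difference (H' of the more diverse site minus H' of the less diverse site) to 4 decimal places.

0.0127

Station 1: N=111, proportions 0.684685, 0.054054, 0.099099, 0.036036, 0.126126, giving H' = 1.027052 (working shown to 6 dp, full precision carried).
Station 2: N=4, proportions 0.5, 0.25, 0.25, giving H' = 1.039721.
Difference = |1.027052 − 1.039721| = 0.012669, i.e. 0.0127 to 4 decimal places.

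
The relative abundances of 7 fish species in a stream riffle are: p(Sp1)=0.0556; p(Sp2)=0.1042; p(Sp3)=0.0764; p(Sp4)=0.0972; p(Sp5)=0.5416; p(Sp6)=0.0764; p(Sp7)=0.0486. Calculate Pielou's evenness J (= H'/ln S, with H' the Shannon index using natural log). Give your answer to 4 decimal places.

H' = −Σ pᵢ ln pᵢ = −((-0.160660) + (-0.235642) + (-0.196483) + (-0.226572) + (-0.332124) + (-0.196483) + (-0.146973)) = 1.494938 (working shown to 6 dp, full precision carried).
With S = 7 species, ln S = 1.945910, so J = 1.494938/1.945910 = 0.768246, i.e. 0.7682 to 4 decimal places.

0.7682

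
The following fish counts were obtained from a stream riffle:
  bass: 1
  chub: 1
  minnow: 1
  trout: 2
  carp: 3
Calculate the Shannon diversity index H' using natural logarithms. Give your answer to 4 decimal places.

1.4942

Total N = 1+1+1+2+3 = 8, so the proportions are 0.125, 0.125, 0.125, 0.25, 0.375 (working shown to 6 dp, full precision carried).
Each pᵢ ln pᵢ term: 0.125×(-2.079442)=-0.259930, 0.125×(-2.079442)=-0.259930, 0.125×(-2.079442)=-0.259930, 0.25×(-1.386294)=-0.346574, 0.375×(-0.980829)=-0.367811.
Sum = -1.494175, so H' = 1.4942.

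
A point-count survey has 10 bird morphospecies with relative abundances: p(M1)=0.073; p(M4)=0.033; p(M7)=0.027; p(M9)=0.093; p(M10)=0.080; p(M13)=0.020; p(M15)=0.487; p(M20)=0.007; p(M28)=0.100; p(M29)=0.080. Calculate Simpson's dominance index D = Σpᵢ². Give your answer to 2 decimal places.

D = 0.073² + 0.033² + 0.027² + 0.093² + 0.08² + 0.02² + 0.487² + 0.007² + 0.1² + 0.08² = 0.0053 + 0.0011 + 0.0007 + 0.0086 + 0.0064 + 0.0004 + 0.2372 + 0.0000 + 0.0100 + 0.0064 = 0.2762 (working shown to 4 dp, full precision carried).
To 2 decimal places, D = 0.28.

0.28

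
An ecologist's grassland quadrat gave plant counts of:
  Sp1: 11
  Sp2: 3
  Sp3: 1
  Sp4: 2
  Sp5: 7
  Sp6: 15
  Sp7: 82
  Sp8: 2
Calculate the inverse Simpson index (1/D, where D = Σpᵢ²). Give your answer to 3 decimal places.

Total N = 11+3+1+2+7+15+82+2 = 123, so the proportions are 0.089431, 0.02439, 0.00813, 0.01626, 0.056911, 0.121951, 0.666667, 0.01626 (working shown to 6 dp, full precision carried).
D = 0.089431² + 0.02439² + 0.00813² + 0.01626² + 0.056911² + 0.121951² + 0.666667² + 0.01626² = 0.007998 + 0.000595 + 0.000066 + 0.000264 + 0.003239 + 0.014872 + 0.444444 + 0.000264 = 0.471743.
So 1/D = 2.11980, i.e. 2.120 to 3 decimal places.

2.120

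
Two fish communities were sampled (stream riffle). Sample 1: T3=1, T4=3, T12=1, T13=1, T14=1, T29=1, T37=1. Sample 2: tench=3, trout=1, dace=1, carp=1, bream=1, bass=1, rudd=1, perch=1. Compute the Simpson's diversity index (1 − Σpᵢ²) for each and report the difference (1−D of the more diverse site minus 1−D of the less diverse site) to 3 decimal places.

0.025

Sample 1: N=9, proportions 0.11111, 0.33333, 0.11111, 0.11111, 0.11111, 0.11111, 0.11111, giving 1−D = 0.81481 (working shown to 5 dp, full precision carried).
Sample 2: N=10, proportions 0.3, 0.1, 0.1, 0.1, 0.1, 0.1, 0.1, 0.1, giving 1−D = 0.84000.
Difference = |0.81481 − 0.84000| = 0.02519, i.e. 0.025 to 3 decimal places.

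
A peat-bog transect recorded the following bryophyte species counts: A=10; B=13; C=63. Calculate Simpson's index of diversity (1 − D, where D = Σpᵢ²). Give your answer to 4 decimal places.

0.4270

Total N = 10+13+63 = 86, so the proportions are 0.116279, 0.151163, 0.732558 (working shown to 6 dp, full precision carried).
D = 0.116279² + 0.151163² + 0.732558² = 0.013521 + 0.022850 + 0.536641 = 0.573012.
So 1 − D = 0.426988, i.e. 0.4270 to 4 decimal places.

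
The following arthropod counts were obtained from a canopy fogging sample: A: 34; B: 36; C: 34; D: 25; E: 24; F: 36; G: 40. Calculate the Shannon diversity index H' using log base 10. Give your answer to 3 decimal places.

0.839

Total N = 34+36+34+25+24+36+40 = 229, so the proportions are 0.14847, 0.15721, 0.14847, 0.10917, 0.1048, 0.15721, 0.17467 (working shown to 5 dp, full precision carried).
Each pᵢ log₁₀ pᵢ term: 0.14847×(-0.82836)=-0.12299, 0.15721×(-0.80353)=-0.12632, 0.14847×(-0.82836)=-0.12299, 0.10917×(-0.96190)=-0.10501, 0.1048×(-0.97962)=-0.10267, 0.15721×(-0.80353)=-0.12632, 0.17467×(-0.75778)=-0.13236.
Sum = -0.83866, so H' = 0.839.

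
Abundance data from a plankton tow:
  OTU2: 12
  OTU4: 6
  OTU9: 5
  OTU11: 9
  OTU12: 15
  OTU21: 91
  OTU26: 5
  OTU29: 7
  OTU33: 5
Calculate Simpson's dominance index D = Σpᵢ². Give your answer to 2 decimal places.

0.37

Total N = 12+6+5+9+15+91+5+7+5 = 155, so the proportions are 0.0774, 0.0387, 0.0323, 0.0581, 0.0968, 0.5871, 0.0323, 0.0452, 0.0323 (working shown to 4 dp, full precision carried).
D = 0.0774² + 0.0387² + 0.0323² + 0.0581² + 0.0968² + 0.5871² + 0.0323² + 0.0452² + 0.0323² = 0.0060 + 0.0015 + 0.0010 + 0.0034 + 0.0094 + 0.3447 + 0.0010 + 0.0020 + 0.0010 = 0.3701.
To 2 decimal places, D = 0.37.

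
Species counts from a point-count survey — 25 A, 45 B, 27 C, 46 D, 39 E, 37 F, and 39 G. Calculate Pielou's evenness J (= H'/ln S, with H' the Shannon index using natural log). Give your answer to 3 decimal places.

0.989

Total N = 25+45+27+46+39+37+39 = 258, so the proportions are 0.0969, 0.17442, 0.10465, 0.17829, 0.15116, 0.14341, 0.15116 (working shown to 5 dp, full precision carried).
H' = −Σ pᵢ ln pᵢ = −((-0.22617) + (-0.30459) + (-0.23621) + (-0.30744) + (-0.28561) + (-0.27851) + (-0.28561)) = 1.92413.
With S = 7 species, ln S = 1.94591, so J = 1.92413/1.94591 = 0.98881, i.e. 0.989 to 3 decimal places.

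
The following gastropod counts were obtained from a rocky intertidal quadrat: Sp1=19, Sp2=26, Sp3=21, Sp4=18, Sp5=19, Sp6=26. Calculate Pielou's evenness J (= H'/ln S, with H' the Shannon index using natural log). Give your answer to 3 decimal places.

Total N = 19+26+21+18+19+26 = 129, so the proportions are 0.14729, 0.20155, 0.16279, 0.13953, 0.14729, 0.20155 (working shown to 5 dp, full precision carried).
H' = −Σ pᵢ ln pᵢ = −((-0.28211) + (-0.32283) + (-0.29551) + (-0.27481) + (-0.28211) + (-0.32283)) = 1.78019.
With S = 6 species, ln S = 1.79176, so J = 1.78019/1.79176 = 0.99354, i.e. 0.994 to 3 decimal places.

0.994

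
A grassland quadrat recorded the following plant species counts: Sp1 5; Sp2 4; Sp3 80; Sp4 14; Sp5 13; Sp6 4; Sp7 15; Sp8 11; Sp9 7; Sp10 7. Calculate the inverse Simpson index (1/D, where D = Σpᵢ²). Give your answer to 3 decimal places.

3.523

Total N = 5+4+80+14+13+4+15+11+7+7 = 160, so the proportions are 0.03125, 0.025, 0.5, 0.0875, 0.08125, 0.025, 0.09375, 0.06875, 0.04375, 0.04375 (working shown to 7 dp, full precision carried).
D = 0.03125² + 0.025² + 0.5² + 0.0875² + 0.08125² + 0.025² + 0.09375² + 0.06875² + 0.04375² + 0.04375² = 0.0009766 + 0.0006250 + 0.2500000 + 0.0076562 + 0.0066016 + 0.0006250 + 0.0087891 + 0.0047266 + 0.0019141 + 0.0019141 = 0.2838281.
So 1/D = 3.52326, i.e. 3.523 to 3 decimal places.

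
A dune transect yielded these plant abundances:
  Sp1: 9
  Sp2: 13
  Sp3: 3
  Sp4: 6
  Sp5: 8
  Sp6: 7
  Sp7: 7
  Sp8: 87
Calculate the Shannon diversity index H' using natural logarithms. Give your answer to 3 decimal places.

Total N = 9+13+3+6+8+7+7+87 = 140, so the proportions are 0.06429, 0.09286, 0.02143, 0.04286, 0.05714, 0.05, 0.05, 0.62143 (working shown to 5 dp, full precision carried).
Each pᵢ ln pᵢ term: 0.06429×(-2.74442)=-0.17643, 0.09286×(-2.37669)=-0.22069, 0.02143×(-3.84303)=-0.08235, 0.04286×(-3.14988)=-0.13499, 0.05714×(-2.86220)=-0.16355, 0.05×(-2.99573)=-0.14979, 0.05×(-2.99573)=-0.14979, 0.62143×(-0.47573)=-0.29563.
Sum = -1.37323, so H' = 1.373.

1.373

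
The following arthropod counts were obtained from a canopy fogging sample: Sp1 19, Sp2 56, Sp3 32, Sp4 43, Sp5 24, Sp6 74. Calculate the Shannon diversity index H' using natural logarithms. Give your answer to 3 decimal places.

Total N = 19+56+32+43+24+74 = 248, so the proportions are 0.07661, 0.22581, 0.12903, 0.17339, 0.09677, 0.29839 (working shown to 5 dp, full precision carried).
Each pᵢ ln pᵢ term: 0.07661×(-2.56899)=-0.19682, 0.22581×(-1.48808)=-0.33602, 0.12903×(-2.04769)=-0.26422, 0.17339×(-1.75223)=-0.30381, 0.09677×(-2.33537)=-0.22600, 0.29839×(-1.20936)=-0.36086.
Sum = -1.68773, so H' = 1.688.

1.688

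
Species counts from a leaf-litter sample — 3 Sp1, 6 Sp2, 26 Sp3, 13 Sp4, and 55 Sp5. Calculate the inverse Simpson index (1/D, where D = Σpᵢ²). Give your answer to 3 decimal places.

2.710

Total N = 3+6+26+13+55 = 103, so the proportions are 0.029126, 0.058252, 0.252427, 0.126214, 0.533981 (working shown to 6 dp, full precision carried).
D = 0.029126² + 0.058252² + 0.252427² + 0.126214² + 0.533981² = 0.000848 + 0.003393 + 0.063719 + 0.015930 + 0.285135 = 0.369026.
So 1/D = 2.70983, i.e. 2.710 to 3 decimal places.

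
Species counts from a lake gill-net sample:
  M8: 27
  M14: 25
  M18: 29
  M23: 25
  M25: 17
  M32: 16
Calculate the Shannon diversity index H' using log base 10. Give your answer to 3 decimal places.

0.768

Total N = 27+25+29+25+17+16 = 139, so the proportions are 0.19424, 0.17986, 0.20863, 0.17986, 0.1223, 0.11511 (working shown to 5 dp, full precision carried).
Each pᵢ log₁₀ pᵢ term: 0.19424×(-0.71165)=-0.13823, 0.17986×(-0.74507)=-0.13401, 0.20863×(-0.68062)=-0.14200, 0.17986×(-0.74507)=-0.13401, 0.1223×(-0.91257)=-0.11161, 0.11511×(-0.93889)=-0.10807.
Sum = -0.76793, so H' = 0.768.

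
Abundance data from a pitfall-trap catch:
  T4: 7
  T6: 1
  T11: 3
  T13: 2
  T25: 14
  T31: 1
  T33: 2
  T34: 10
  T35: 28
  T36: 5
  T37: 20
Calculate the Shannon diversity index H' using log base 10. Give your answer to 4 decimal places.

0.8434

Total N = 7+1+3+2+14+1+2+10+28+5+20 = 93, so the proportions are 0.075269, 0.010753, 0.032258, 0.021505, 0.150538, 0.010753, 0.021505, 0.107527, 0.301075, 0.053763, 0.215054 (working shown to 6 dp, full precision carried).
Each pᵢ log₁₀ pᵢ term: 0.075269×(-1.123385)=-0.084556, 0.010753×(-1.968483)=-0.021166, 0.032258×(-1.491362)=-0.048108, 0.021505×(-1.667453)=-0.035859, 0.150538×(-0.822355)=-0.123795, 0.010753×(-1.968483)=-0.021166, 0.021505×(-1.667453)=-0.035859, 0.107527×(-0.968483)=-0.104138, 0.301075×(-0.521325)=-0.156958, 0.053763×(-1.269513)=-0.068253, 0.215054×(-0.667453)=-0.143538.
Sum = -0.843399, so H' = 0.8434.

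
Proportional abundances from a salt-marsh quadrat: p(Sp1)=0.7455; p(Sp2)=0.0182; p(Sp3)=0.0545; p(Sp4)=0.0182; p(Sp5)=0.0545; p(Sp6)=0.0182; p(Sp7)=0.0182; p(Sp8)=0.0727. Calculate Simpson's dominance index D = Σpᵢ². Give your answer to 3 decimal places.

0.568

D = 0.7455² + 0.0182² + 0.0545² + 0.0182² + 0.0545² + 0.0182² + 0.0182² + 0.0727² = 0.55577 + 0.00033 + 0.00297 + 0.00033 + 0.00297 + 0.00033 + 0.00033 + 0.00529 = 0.56832 (working shown to 5 dp, full precision carried).
To 3 decimal places, D = 0.568.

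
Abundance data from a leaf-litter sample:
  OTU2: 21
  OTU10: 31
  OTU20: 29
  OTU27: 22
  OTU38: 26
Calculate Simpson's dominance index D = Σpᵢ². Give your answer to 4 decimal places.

0.2045

Total N = 21+31+29+22+26 = 129, so the proportions are 0.162791, 0.24031, 0.224806, 0.170543, 0.20155 (working shown to 6 dp, full precision carried).
D = 0.162791² + 0.24031² + 0.224806² + 0.170543² + 0.20155² = 0.026501 + 0.057749 + 0.050538 + 0.029085 + 0.040623 = 0.204495.
To 4 decimal places, D = 0.2045.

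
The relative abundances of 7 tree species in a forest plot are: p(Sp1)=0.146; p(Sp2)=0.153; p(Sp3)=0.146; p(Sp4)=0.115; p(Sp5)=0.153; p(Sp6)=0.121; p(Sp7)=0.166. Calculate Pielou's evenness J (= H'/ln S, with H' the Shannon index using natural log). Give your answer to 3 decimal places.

H' = −Σ pᵢ ln pᵢ = −((-0.28093) + (-0.28723) + (-0.28093) + (-0.24872) + (-0.28723) + (-0.25555) + (-0.29810)) = 1.93868 (working shown to 5 dp, full precision carried).
With S = 7 species, ln S = 1.94591, so J = 1.93868/1.94591 = 0.99628, i.e. 0.996 to 3 decimal places.

0.996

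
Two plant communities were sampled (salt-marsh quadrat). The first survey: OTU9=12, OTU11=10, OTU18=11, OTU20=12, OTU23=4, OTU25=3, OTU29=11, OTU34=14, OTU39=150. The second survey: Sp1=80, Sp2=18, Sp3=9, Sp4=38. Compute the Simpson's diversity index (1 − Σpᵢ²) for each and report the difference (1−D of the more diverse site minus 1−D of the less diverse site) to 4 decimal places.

The first survey: N=227, proportions 0.052863, 0.044053, 0.048458, 0.052863, 0.017621, 0.013216, 0.048458, 0.061674, 0.660793, giving 1−D = 0.546838 (working shown to 6 dp, full precision carried).
The second survey: N=145, proportions 0.551724, 0.124138, 0.062069, 0.262069, giving 1−D = 0.607658.
Difference = |0.546838 − 0.607658| = 0.060820, i.e. 0.0608 to 4 decimal places.

0.0608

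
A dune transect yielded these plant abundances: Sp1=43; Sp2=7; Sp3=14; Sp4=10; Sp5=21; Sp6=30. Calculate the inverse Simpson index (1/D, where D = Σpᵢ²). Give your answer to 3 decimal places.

Total N = 43+7+14+10+21+30 = 125, so the proportions are 0.344, 0.056, 0.112, 0.08, 0.168, 0.24 (working shown to 7 dp, full precision carried).
D = 0.344² + 0.056² + 0.112² + 0.08² + 0.168² + 0.24² = 0.1183360 + 0.0031360 + 0.0125440 + 0.0064000 + 0.0282240 + 0.0576000 = 0.2262400.
So 1/D = 4.42008, i.e. 4.420 to 3 decimal places.

4.420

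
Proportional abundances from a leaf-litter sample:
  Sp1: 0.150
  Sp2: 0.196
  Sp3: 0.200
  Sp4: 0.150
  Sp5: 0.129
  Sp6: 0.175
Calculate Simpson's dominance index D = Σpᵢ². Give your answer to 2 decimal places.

0.17

D = 0.15² + 0.196² + 0.2² + 0.15² + 0.129² + 0.175² = 0.0225 + 0.0384 + 0.0400 + 0.0225 + 0.0166 + 0.0306 = 0.1707 (working shown to 4 dp, full precision carried).
To 2 decimal places, D = 0.17.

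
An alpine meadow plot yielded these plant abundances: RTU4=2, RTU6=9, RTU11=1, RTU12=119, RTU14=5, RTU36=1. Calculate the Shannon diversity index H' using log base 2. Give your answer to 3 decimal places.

0.802

Total N = 2+9+1+119+5+1 = 137, so the proportions are 0.0146, 0.06569, 0.0073, 0.86861, 0.0365, 0.0073 (working shown to 5 dp, full precision carried).
Each pᵢ log₂ pᵢ term: 0.0146×(-6.09803)=-0.08902, 0.06569×(-3.92811)=-0.25805, 0.0073×(-7.09803)=-0.05181, 0.86861×(-0.20321)=-0.17651, 0.0365×(-4.77610)=-0.17431, 0.0073×(-7.09803)=-0.05181.
Sum = -0.80152, so H' = 0.802.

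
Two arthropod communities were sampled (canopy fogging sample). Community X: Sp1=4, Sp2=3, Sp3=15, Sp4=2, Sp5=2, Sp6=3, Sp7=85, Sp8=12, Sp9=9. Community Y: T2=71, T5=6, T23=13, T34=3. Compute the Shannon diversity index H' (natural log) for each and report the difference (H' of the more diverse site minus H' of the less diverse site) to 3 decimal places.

0.561

Community X: N=135, proportions 0.02963, 0.022222, 0.111111, 0.014815, 0.014815, 0.022222, 0.62963, 0.088889, 0.066667, giving H' = 1.329353 (working shown to 6 dp, full precision carried).
Community Y: N=93, proportions 0.763441, 0.064516, 0.139785, 0.032258, giving H' = 0.768718.
Difference = |1.329353 − 0.768718| = 0.560635, i.e. 0.561 to 3 decimal places.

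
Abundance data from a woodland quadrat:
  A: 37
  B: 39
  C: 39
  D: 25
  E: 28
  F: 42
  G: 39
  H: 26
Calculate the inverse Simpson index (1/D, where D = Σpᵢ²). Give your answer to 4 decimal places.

7.7318

Total N = 37+39+39+25+28+42+39+26 = 275, so the proportions are 0.13454545, 0.14181818, 0.14181818, 0.09090909, 0.10181818, 0.15272727, 0.14181818, 0.09454545 (working shown to 8 dp, full precision carried).
D = 0.13454545² + 0.14181818² + 0.14181818² + 0.09090909² + 0.10181818² + 0.15272727² + 0.14181818² + 0.09454545² = 0.01810248 + 0.02011240 + 0.02011240 + 0.00826446 + 0.01036694 + 0.02332562 + 0.02011240 + 0.00893884 = 0.12933554.
So 1/D = 7.731827, i.e. 7.7318 to 4 decimal places.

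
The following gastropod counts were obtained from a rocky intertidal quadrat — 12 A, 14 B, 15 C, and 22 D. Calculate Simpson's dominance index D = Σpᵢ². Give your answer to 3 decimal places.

Total N = 12+14+15+22 = 63, so the proportions are 0.19048, 0.22222, 0.2381, 0.34921 (working shown to 5 dp, full precision carried).
D = 0.19048² + 0.22222² + 0.2381² + 0.34921² = 0.03628 + 0.04938 + 0.05669 + 0.12195 = 0.26430.
To 3 decimal places, D = 0.264.

0.264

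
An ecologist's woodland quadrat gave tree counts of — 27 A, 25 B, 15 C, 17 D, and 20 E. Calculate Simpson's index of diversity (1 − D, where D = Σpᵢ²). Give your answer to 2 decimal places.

0.79

Total N = 27+25+15+17+20 = 104, so the proportions are 0.2596, 0.2404, 0.1442, 0.1635, 0.1923 (working shown to 4 dp, full precision carried).
D = 0.2596² + 0.2404² + 0.1442² + 0.1635² + 0.1923² = 0.0674 + 0.0578 + 0.0208 + 0.0267 + 0.0370 = 0.2097.
So 1 − D = 0.7903, i.e. 0.79 to 2 decimal places.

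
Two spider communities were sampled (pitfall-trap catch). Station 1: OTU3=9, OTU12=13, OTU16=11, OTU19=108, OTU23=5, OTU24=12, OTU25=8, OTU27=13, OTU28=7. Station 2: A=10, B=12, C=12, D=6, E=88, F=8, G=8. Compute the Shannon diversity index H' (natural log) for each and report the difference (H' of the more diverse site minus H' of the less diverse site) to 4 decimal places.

0.1803

Station 1: N=186, proportions 0.0483871, 0.0698925, 0.0591398, 0.5806452, 0.0268817, 0.0645161, 0.0430108, 0.0698925, 0.0376344, giving H' = 1.5341677 (working shown to 7 dp, full precision carried).
Station 2: N=144, proportions 0.0694444, 0.0833333, 0.0833333, 0.0416667, 0.6111111, 0.0555556, 0.0555556, giving H' = 1.3539045.
Difference = |1.5341677 − 1.3539045| = 0.1802632, i.e. 0.1803 to 4 decimal places.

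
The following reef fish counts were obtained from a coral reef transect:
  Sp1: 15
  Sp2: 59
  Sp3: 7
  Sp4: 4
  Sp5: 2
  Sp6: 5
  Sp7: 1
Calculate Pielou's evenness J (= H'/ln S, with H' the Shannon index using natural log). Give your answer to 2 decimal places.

Total N = 15+59+7+4+2+5+1 = 93, so the proportions are 0.1613, 0.6344, 0.0753, 0.043, 0.0215, 0.0538, 0.0108 (working shown to 4 dp, full precision carried).
H' = −Σ pᵢ ln pᵢ = −((-0.2943) + (-0.2887) + (-0.1947) + (-0.1353) + (-0.0826) + (-0.1572) + (-0.0487)) = 1.2015.
With S = 7 species, ln S = 1.9459, so J = 1.2015/1.9459 = 0.6174, i.e. 0.62 to 2 decimal places.

0.62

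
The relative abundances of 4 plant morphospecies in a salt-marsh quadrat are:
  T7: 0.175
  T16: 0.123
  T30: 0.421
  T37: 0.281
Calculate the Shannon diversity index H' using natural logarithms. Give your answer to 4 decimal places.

Each pᵢ ln pᵢ term (working shown to 6 dp, full precision carried): 0.175×(-1.742969)=-0.305020, 0.123×(-2.095571)=-0.257755, 0.421×(-0.865122)=-0.364217, 0.281×(-1.269401)=-0.356702.
Sum = -1.283693, so H' = 1.2837.

1.2837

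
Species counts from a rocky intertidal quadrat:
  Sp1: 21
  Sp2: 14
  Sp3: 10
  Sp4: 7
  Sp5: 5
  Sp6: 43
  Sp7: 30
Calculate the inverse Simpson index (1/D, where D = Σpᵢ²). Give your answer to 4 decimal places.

Total N = 21+14+10+7+5+43+30 = 130, so the proportions are 0.16153846, 0.10769231, 0.07692308, 0.05384615, 0.03846154, 0.33076923, 0.23076923 (working shown to 8 dp, full precision carried).
D = 0.16153846² + 0.10769231² + 0.07692308² + 0.05384615² + 0.03846154² + 0.33076923² + 0.23076923² = 0.02609467 + 0.01159763 + 0.00591716 + 0.00289941 + 0.00147929 + 0.10940828 + 0.05325444 = 0.21065089.
So 1/D = 4.747191, i.e. 4.7472 to 4 decimal places.

4.7472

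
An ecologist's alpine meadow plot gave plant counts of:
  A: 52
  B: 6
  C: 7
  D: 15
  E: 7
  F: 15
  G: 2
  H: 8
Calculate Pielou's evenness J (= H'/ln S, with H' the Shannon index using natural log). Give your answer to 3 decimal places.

0.798

Total N = 52+6+7+15+7+15+2+8 = 112, so the proportions are 0.46429, 0.05357, 0.0625, 0.13393, 0.0625, 0.13393, 0.01786, 0.07143 (working shown to 5 dp, full precision carried).
H' = −Σ pᵢ ln pᵢ = −((-0.35623) + (-0.15679) + (-0.17329) + (-0.26926) + (-0.17329) + (-0.26926) + (-0.07188) + (-0.18850)) = 1.65849.
With S = 8 species, ln S = 2.07944, so J = 1.65849/2.07944 = 0.79756, i.e. 0.798 to 3 decimal places.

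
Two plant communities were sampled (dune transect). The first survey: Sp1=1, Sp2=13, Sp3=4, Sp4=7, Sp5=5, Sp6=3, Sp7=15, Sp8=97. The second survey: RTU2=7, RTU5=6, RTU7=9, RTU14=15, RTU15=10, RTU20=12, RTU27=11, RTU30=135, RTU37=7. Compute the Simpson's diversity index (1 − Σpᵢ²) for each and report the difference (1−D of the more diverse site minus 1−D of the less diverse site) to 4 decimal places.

The first survey: N=145, proportions 0.006897, 0.089655, 0.027586, 0.048276, 0.034483, 0.02069, 0.103448, 0.668966, giving 1−D = 0.528989 (working shown to 6 dp, full precision carried).
The second survey: N=212, proportions 0.033019, 0.028302, 0.042453, 0.070755, 0.04717, 0.056604, 0.051887, 0.636792, 0.033019, giving 1−D = 0.576584.
Difference = |0.528989 − 0.576584| = 0.047595, i.e. 0.0476 to 4 decimal places.

0.0476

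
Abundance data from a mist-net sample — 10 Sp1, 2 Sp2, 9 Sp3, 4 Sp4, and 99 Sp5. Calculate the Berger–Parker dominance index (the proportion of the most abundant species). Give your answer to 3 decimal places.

Total N = 10+2+9+4+99 = 124, so the proportions are 0.08065, 0.01613, 0.07258, 0.03226, 0.79839 (working shown to 5 dp, full precision carried).
The largest proportion is 0.79839, i.e. d = 0.798 to 3 decimal places.

0.798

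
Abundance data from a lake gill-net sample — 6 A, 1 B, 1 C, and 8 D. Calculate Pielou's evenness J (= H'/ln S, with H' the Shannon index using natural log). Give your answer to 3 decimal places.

Total N = 6+1+1+8 = 16, so the proportions are 0.375, 0.0625, 0.0625, 0.5 (working shown to 5 dp, full precision carried).
H' = −Σ pᵢ ln pᵢ = −((-0.36781) + (-0.17329) + (-0.17329) + (-0.34657)) = 1.06096.
With S = 4 species, ln S = 1.38629, so J = 1.06096/1.38629 = 0.76532, i.e. 0.765 to 3 decimal places.

0.765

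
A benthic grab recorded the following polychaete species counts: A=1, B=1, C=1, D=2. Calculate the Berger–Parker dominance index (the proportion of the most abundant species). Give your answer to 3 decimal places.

0.400

Total N = 1+1+1+2 = 5, so the proportions are 0.2, 0.2, 0.2, 0.4 (working shown to 5 dp, full precision carried).
The largest proportion is 0.4, i.e. d = 0.400 to 3 decimal places.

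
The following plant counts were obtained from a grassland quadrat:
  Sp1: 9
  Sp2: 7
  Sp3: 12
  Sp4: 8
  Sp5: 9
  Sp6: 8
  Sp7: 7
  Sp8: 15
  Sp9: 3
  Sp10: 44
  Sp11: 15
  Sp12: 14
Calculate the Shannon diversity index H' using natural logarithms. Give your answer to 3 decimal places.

Total N = 9+7+12+8+9+8+7+15+3+44+15+14 = 151, so the proportions are 0.0596, 0.04636, 0.07947, 0.05298, 0.0596, 0.05298, 0.04636, 0.09934, 0.01987, 0.29139, 0.09934, 0.09272 (working shown to 5 dp, full precision carried).
Each pᵢ ln pᵢ term: 0.0596×(-2.82006)=-0.16808, 0.04636×(-3.07137)=-0.14238, 0.07947×(-2.53237)=-0.20125, 0.05298×(-2.93784)=-0.15565, 0.0596×(-2.82006)=-0.16808, 0.05298×(-2.93784)=-0.15565, 0.04636×(-3.07137)=-0.14238, 0.09934×(-2.30923)=-0.22939, 0.01987×(-3.91867)=-0.07785, 0.29139×(-1.23309)=-0.35931, 0.09934×(-2.30923)=-0.22939, 0.09272×(-2.37822)=-0.22050.
Sum = -2.24992, so H' = 2.250.

2.250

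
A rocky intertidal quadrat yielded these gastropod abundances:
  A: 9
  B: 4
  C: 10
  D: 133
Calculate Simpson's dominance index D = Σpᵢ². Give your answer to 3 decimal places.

0.735

Total N = 9+4+10+133 = 156, so the proportions are 0.05769, 0.02564, 0.0641, 0.85256 (working shown to 5 dp, full precision carried).
D = 0.05769² + 0.02564² + 0.0641² + 0.85256² = 0.00333 + 0.00066 + 0.00411 + 0.72687 = 0.73496.
To 3 decimal places, D = 0.735.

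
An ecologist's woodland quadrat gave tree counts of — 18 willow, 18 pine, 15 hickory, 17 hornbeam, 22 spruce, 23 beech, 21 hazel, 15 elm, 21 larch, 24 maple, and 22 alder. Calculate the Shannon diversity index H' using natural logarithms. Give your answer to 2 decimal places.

Total N = 18+18+15+17+22+23+21+15+21+24+22 = 216, so the proportions are 0.0833, 0.0833, 0.0694, 0.0787, 0.1019, 0.1065, 0.0972, 0.0694, 0.0972, 0.1111, 0.1019 (working shown to 4 dp, full precision carried).
Each pᵢ ln pᵢ term: 0.0833×(-2.4849)=-0.2071, 0.0833×(-2.4849)=-0.2071, 0.0694×(-2.6672)=-0.1852, 0.0787×(-2.5421)=-0.2001, 0.1019×(-2.2842)=-0.2327, 0.1065×(-2.2398)=-0.2385, 0.0972×(-2.3308)=-0.2266, 0.0694×(-2.6672)=-0.1852, 0.0972×(-2.3308)=-0.2266, 0.1111×(-2.1972)=-0.2441, 0.1019×(-2.2842)=-0.2327.
Sum = -2.3858, so H' = 2.39.

2.39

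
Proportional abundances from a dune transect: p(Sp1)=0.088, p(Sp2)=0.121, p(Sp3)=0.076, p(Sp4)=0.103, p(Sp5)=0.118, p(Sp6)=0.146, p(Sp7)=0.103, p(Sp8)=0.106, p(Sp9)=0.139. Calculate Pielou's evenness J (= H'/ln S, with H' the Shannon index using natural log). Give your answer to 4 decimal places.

0.9916

H' = −Σ pᵢ ln pᵢ = −((-0.213877) + (-0.255548) + (-0.195854) + (-0.234122) + (-0.252174) + (-0.280926) + (-0.234122) + (-0.237898) + (-0.274286)) = 2.178805 (working shown to 6 dp, full precision carried).
With S = 9 species, ln S = 2.197225, so J = 2.178805/2.197225 = 0.991617, i.e. 0.9916 to 4 decimal places.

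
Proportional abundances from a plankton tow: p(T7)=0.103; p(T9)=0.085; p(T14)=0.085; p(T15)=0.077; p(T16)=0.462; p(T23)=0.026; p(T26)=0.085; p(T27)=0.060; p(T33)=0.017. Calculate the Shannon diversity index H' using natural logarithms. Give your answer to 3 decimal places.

Each pᵢ ln pᵢ term (working shown to 5 dp, full precision carried): 0.103×(-2.27303)=-0.23412, 0.085×(-2.46510)=-0.20953, 0.085×(-2.46510)=-0.20953, 0.077×(-2.56395)=-0.19742, 0.462×(-0.77219)=-0.35675, 0.026×(-3.64966)=-0.09489, 0.085×(-2.46510)=-0.20953, 0.06×(-2.81341)=-0.16880, 0.017×(-4.07454)=-0.06927.
Sum = -1.74986, so H' = 1.750.

1.750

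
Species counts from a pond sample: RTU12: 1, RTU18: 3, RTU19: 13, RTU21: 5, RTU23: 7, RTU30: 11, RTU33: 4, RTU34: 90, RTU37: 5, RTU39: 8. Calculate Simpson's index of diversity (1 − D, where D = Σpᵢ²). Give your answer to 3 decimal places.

0.603

Total N = 1+3+13+5+7+11+4+90+5+8 = 147, so the proportions are 0.0068, 0.02041, 0.08844, 0.03401, 0.04762, 0.07483, 0.02721, 0.61224, 0.03401, 0.05442 (working shown to 5 dp, full precision carried).
D = 0.0068² + 0.02041² + 0.08844² + 0.03401² + 0.04762² + 0.07483² + 0.02721² + 0.61224² + 0.03401² + 0.05442² = 0.00005 + 0.00042 + 0.00782 + 0.00116 + 0.00227 + 0.00560 + 0.00074 + 0.37484 + 0.00116 + 0.00296 = 0.39701.
So 1 − D = 0.60299, i.e. 0.603 to 3 decimal places.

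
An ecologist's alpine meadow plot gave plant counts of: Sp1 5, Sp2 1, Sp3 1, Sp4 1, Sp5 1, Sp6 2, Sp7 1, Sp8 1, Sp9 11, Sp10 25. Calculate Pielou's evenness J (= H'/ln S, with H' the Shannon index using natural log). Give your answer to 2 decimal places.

Total N = 5+1+1+1+1+2+1+1+11+25 = 49, so the proportions are 0.102, 0.0204, 0.0204, 0.0204, 0.0204, 0.0408, 0.0204, 0.0204, 0.2245, 0.5102 (working shown to 4 dp, full precision carried).
H' = −Σ pᵢ ln pᵢ = −((-0.2329) + (-0.0794) + (-0.0794) + (-0.0794) + (-0.0794) + (-0.1306) + (-0.0794) + (-0.0794) + (-0.3354) + (-0.3433)) = 1.5187.
With S = 10 species, ln S = 2.3026, so J = 1.5187/2.3026 = 0.6596, i.e. 0.66 to 2 decimal places.

0.66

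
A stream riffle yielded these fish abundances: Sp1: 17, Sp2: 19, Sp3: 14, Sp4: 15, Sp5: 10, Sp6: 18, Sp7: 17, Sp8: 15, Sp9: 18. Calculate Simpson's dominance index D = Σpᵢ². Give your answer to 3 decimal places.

0.114

Total N = 17+19+14+15+10+18+17+15+18 = 143, so the proportions are 0.11888, 0.13287, 0.0979, 0.1049, 0.06993, 0.12587, 0.11888, 0.1049, 0.12587 (working shown to 5 dp, full precision carried).
D = 0.11888² + 0.13287² + 0.0979² + 0.1049² + 0.06993² + 0.12587² + 0.11888² + 0.1049² + 0.12587² = 0.01413 + 0.01765 + 0.00958 + 0.01100 + 0.00489 + 0.01584 + 0.01413 + 0.01100 + 0.01584 = 0.11409.
To 3 decimal places, D = 0.114.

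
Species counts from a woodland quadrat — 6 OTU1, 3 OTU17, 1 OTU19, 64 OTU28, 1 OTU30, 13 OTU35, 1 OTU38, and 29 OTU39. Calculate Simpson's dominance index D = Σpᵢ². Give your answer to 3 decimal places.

0.370

Total N = 6+3+1+64+1+13+1+29 = 118, so the proportions are 0.05085, 0.02542, 0.00847, 0.54237, 0.00847, 0.11017, 0.00847, 0.24576 (working shown to 5 dp, full precision carried).
D = 0.05085² + 0.02542² + 0.00847² + 0.54237² + 0.00847² + 0.11017² + 0.00847² + 0.24576² = 0.00259 + 0.00065 + 0.00007 + 0.29417 + 0.00007 + 0.01214 + 0.00007 + 0.06040 = 0.37015.
To 3 decimal places, D = 0.370.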